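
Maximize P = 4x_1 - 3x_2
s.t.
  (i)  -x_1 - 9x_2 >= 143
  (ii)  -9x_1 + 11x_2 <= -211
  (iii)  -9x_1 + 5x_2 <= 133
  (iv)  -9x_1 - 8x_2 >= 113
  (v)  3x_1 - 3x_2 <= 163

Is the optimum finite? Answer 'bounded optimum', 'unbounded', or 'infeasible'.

Vertices and P = 4x_1 - 3x_2:
  (-1259/27, -172/3) → P = -392/27
  (445/171, -324/19) → P = 10528/171
  (-607/6, -311/2) → P = 371/6
  (965/51, -602/17) → P = 9278/51
The feasible region has finitely many vertices and no improving ray; the maximum is 9278/51 at (965/51, -602/17).

bounded optimum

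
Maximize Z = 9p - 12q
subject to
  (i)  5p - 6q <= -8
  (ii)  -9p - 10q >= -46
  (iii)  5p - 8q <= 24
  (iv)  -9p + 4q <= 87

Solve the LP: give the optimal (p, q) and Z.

p = -245/17, q = -363/34, maximum Z = -27/17

The binding constraints are 5p - 6q = -8 and -9p + 4q = 87.
Solving simultaneously gives p = -245/17, q = -363/34.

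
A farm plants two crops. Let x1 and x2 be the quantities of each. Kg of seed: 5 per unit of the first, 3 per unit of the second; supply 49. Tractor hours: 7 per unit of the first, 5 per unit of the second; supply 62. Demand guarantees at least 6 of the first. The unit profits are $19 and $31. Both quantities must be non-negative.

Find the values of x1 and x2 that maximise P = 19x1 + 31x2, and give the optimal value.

Feasible corners and P = 19x1 + 31x2:
  (62/7, 0) → P = 1178/7
  (6, 0) → P = 114
  (6, 4) → P = 238

The binding constraints are 7x1 + 5x2 = 62 and x1 = 6.
Solving simultaneously gives x1 = 6, x2 = 4.

x1 = 6, x2 = 4, maximum P = 238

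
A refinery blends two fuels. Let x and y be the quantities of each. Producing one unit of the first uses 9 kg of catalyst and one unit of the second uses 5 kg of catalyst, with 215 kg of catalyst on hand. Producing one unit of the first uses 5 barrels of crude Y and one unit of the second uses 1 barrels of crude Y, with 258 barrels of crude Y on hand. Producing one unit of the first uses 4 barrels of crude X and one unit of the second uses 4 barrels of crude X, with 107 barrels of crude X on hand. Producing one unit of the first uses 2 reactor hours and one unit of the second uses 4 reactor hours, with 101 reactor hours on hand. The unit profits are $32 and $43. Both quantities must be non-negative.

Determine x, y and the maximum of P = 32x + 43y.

x = 3, y = 95/4, maximum P = 4469/4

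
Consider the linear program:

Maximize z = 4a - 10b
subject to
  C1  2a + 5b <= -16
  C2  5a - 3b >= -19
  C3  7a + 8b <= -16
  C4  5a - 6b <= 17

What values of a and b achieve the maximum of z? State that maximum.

Corner points and z = 4a - 10b:
  (-143/31, -42/31) → z = -152/31
  (-11/37, -114/37) → z = 1096/37
  (-11, -12) → z = 76

The binding constraints are 5a - 3b = -19 and 5a - 6b = 17.
Solving simultaneously gives a = -11, b = -12.

a = -11, b = -12, maximum z = 76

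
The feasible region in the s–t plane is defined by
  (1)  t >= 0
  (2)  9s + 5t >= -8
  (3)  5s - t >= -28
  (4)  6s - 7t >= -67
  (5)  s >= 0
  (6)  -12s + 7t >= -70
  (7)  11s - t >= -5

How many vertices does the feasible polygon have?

Intersecting each pair of boundary lines and keeping only the points that satisfy every inequality leaves:
  (0, 0)
  (35/6, 0)
  (137/6, 204/7)
  (32/71, 707/71)
  (0, 5)

5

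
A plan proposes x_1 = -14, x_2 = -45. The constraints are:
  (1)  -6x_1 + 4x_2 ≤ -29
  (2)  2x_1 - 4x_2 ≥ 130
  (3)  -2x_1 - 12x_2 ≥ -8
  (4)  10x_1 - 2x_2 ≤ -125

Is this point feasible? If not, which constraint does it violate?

not feasible — violates (4)

Constraint (4): 10x_1 - 2x_2 = -50, which is not ≤ -125. All other constraints are satisfied.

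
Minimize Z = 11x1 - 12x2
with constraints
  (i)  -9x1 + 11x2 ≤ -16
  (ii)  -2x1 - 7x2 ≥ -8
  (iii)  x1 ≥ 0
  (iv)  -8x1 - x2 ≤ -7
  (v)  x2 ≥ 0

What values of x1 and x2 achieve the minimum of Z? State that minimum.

Feasible corners and Z = 11x1 - 12x2:
  (40/17, 8/17) → Z = 344/17
  (16/9, 0) → Z = 176/9
  (4, 0) → Z = 44

The optimum lies where -9x1 + 11x2 = -16 and x2 = 0.
Solving simultaneously gives x1 = 16/9, x2 = 0.

x1 = 16/9, x2 = 0, minimum Z = 176/9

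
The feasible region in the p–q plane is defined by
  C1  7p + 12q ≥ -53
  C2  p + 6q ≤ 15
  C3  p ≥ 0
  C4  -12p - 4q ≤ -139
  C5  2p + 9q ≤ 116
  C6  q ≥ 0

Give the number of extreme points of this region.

The feasible vertices (each the meet of two boundaries and inside every other half-plane) are:
  (387/34, 41/68)
  (15, 0)
  (139/12, 0)

3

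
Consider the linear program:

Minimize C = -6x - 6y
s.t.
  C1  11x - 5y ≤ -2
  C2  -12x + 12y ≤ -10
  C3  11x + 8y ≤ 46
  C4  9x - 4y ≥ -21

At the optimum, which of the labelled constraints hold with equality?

C1 and C2

Corner points and C = -6x - 6y:
  (-37/36, -67/36) → C = 52/3
  (-97, -213) → C = 1860
  (-73/15, -57/10) → C = 317/5

The minimum is at (-37/36, -67/36). Substituting into each constraint, equality holds for C1 and C2; the remaining constraints have slack.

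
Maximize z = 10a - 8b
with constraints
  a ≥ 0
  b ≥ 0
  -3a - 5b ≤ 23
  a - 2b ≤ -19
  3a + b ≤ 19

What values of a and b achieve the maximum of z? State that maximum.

a = 19/7, b = 76/7, maximum z = -418/7

Vertices and z = 10a - 8b:
  (0, 19/2) → z = -76
  (0, 19) → z = -152
  (19/7, 76/7) → z = -418/7

The optimum lies where a - 2b = -19 and 3a + b = 19.
Solving simultaneously gives a = 19/7, b = 76/7.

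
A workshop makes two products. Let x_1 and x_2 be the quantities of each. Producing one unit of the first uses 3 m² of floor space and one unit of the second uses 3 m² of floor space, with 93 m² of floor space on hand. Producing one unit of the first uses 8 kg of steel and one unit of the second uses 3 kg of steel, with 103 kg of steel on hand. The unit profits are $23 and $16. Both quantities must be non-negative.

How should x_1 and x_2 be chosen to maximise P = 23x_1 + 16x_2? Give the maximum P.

x_1 = 2, x_2 = 29, maximum P = 510

Extreme points and P = 23x_1 + 16x_2:
  (0, 0) → P = 0
  (0, 31) → P = 496
  (103/8, 0) → P = 2369/8
  (2, 29) → P = 510

The optimum lies where 3x_1 + 3x_2 = 93 and 8x_1 + 3x_2 = 103.
Solving simultaneously gives x_1 = 2, x_2 = 29.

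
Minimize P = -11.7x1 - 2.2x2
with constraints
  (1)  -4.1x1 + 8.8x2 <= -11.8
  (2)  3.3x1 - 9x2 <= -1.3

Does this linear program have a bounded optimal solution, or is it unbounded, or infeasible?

unbounded

From the feasible point (5882/393, 4427/786), moving in the direction (9, 3.3) keeps every constraint satisfied while P decreases without bound.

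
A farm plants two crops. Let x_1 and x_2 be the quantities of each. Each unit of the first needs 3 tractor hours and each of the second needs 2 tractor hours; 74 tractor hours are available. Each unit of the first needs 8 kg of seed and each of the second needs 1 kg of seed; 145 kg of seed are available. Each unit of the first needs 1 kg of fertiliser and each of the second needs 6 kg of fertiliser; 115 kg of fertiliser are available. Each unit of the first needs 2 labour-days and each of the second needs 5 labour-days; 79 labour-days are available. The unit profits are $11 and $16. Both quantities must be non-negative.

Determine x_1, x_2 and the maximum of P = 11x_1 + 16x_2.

x_1 = 17, x_2 = 9, maximum P = 331

Vertices and P = 11x_1 + 16x_2:
  (0, 0) → P = 0
  (0, 79/5) → P = 1264/5
  (145/8, 0) → P = 1595/8
  (17, 9) → P = 331

The optimum lies where 8x_1 + x_2 = 145 and 2x_1 + 5x_2 = 79.
Solving simultaneously gives x_1 = 17, x_2 = 9.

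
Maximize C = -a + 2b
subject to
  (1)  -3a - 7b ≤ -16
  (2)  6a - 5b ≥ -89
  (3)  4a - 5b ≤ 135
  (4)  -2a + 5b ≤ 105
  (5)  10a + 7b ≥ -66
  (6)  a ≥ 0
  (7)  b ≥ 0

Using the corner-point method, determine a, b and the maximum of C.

Feasible corners and C = -a + 2b:
  (0, 16/7) → C = 32/7
  (16/3, 0) → C = -16/3
  (4, 113/5) → C = 206/5
  (0, 89/5) → C = 178/5
  (120, 69) → C = 18
  (135/4, 0) → C = -135/4

At the optimal vertex, 6a - 5b = -89 and -2a + 5b = 105.
Solving simultaneously gives a = 4, b = 113/5.

a = 4, b = 113/5, maximum C = 206/5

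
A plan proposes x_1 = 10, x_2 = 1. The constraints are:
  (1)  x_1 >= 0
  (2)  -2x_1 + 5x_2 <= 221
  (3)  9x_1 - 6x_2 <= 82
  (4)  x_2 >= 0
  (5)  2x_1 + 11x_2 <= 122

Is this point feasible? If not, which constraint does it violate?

Constraint (3): 9x_1 - 6x_2 = 84, which is not ≤ 82. All other constraints are satisfied.

not feasible — violates (3)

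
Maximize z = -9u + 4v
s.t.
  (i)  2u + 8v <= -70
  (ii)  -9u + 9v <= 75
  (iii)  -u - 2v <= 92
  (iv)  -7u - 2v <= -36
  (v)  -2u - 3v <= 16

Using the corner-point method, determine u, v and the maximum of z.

Vertices and z = -9u + 4v:
  (107/13, -281/26) → z = -1525/13
  (244, -168) → z = -2868
  (140/17, -184/17) → z = -1996/17
The feasible region is unbounded (it extends along (2, -1), (4, -1)), but z strictly decreases along every unbounded feasible direction, so there is no improving ray and the maximum is attained at a vertex.

The optimum lies where 2u + 8v = -70 and -7u - 2v = -36.
Solving simultaneously gives u = 107/13, v = -281/26.

u = 107/13, v = -281/26, maximum z = -1525/13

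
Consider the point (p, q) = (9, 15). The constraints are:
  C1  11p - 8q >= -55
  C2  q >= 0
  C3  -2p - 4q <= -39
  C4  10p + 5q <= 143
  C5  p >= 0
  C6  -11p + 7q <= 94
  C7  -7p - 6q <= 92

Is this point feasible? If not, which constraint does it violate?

Constraint C4: 10p + 5q = 165, which is not ≤ 143. All other constraints are satisfied.

not feasible — violates C4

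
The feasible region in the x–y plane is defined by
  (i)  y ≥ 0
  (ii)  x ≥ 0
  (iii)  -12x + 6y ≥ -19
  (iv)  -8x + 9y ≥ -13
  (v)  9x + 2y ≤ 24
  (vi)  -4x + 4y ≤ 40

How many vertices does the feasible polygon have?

5

Pairwise boundary intersections that survive every other constraint:
  (0, 0)
  (19/12, 0)
  (0, 10)
  (7/3, 3/2)
  (4/11, 114/11)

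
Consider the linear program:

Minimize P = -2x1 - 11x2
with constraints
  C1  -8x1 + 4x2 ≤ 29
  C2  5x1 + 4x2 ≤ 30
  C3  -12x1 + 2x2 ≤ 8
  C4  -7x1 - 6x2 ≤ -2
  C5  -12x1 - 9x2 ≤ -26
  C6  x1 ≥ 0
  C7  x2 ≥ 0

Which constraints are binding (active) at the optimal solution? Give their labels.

Feasible corners and P = -2x1 - 11x2:
  (14/29, 200/29) → P = -2228/29
  (6, 0) → P = -12
  (0, 4) → P = -44
  (0, 26/9) → P = -286/9
  (13/6, 0) → P = -13/3

The minimum is at (14/29, 200/29). Substituting into each constraint, equality holds for C2 and C3; the remaining constraints have slack.

C2 and C3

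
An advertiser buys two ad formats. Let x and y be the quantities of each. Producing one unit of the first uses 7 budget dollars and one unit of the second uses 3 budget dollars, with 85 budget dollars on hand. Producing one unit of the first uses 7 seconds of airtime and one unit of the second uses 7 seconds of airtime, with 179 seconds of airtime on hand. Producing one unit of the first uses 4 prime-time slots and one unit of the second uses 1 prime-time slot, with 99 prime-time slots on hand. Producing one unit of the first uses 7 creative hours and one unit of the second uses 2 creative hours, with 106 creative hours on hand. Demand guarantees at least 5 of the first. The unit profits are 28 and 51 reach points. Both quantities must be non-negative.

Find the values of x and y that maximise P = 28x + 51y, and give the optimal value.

Feasible corners and P = 28x + 51y:
  (85/7, 0) → P = 340
  (5, 0) → P = 140
  (5, 50/3) → P = 990

x = 5, y = 50/3, maximum P = 990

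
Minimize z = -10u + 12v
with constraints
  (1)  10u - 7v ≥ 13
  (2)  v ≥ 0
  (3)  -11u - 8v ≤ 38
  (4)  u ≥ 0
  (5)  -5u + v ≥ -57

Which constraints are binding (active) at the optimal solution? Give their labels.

(2) and (5)

Feasible corners and z = -10u + 12v:
  (13/10, 0) → z = -13
  (386/25, 101/5) → z = 88
  (57/5, 0) → z = -114

The minimum is at (57/5, 0). Substituting into each constraint, equality holds for (2) and (5); the remaining constraints have slack.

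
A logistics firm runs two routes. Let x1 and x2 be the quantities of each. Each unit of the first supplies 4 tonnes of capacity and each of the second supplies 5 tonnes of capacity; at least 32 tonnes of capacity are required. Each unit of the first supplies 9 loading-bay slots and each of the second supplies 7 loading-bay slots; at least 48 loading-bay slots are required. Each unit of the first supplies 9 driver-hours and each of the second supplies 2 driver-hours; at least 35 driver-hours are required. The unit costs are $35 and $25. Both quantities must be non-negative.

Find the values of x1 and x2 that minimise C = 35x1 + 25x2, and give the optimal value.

x1 = 3, x2 = 4, minimum C = 205

Extreme points and C = 35x1 + 25x2:
  (0, 35/2) → C = 875/2
  (8, 0) → C = 280
  (3, 4) → C = 205
The feasible region is unbounded (it extends along (0, 1), (1, 0)), but C strictly increases along every unbounded feasible direction, so there is no improving ray and the minimum is attained at a vertex.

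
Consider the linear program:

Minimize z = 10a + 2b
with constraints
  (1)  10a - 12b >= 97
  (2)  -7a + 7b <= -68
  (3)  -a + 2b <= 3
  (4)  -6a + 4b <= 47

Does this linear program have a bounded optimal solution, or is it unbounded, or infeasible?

From the feasible point (137/14, 1/14), moving in the direction (-4, -6) keeps every constraint satisfied while z decreases without bound.

unbounded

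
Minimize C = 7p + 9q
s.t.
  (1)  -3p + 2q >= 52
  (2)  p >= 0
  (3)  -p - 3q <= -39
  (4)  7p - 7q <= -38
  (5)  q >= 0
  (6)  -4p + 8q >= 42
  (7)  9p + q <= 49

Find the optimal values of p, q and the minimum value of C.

p = 0, q = 26, minimum C = 234

Feasible corners and C = 7p + 9q:
  (0, 26) → C = 234
  (46/21, 205/7) → C = 5857/21
  (0, 49) → C = 441

The optimum lies where -3p + 2q = 52 and p = 0.
Solving simultaneously gives p = 0, q = 26.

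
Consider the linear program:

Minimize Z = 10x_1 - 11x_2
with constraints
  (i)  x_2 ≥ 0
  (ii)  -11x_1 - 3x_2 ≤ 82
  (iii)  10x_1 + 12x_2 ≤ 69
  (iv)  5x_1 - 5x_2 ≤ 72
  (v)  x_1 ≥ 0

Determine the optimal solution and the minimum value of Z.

Feasible corners and Z = 10x_1 - 11x_2:
  (69/10, 0) → Z = 69
  (0, 0) → Z = 0
  (0, 23/4) → Z = -253/4

x_1 = 0, x_2 = 23/4, minimum Z = -253/4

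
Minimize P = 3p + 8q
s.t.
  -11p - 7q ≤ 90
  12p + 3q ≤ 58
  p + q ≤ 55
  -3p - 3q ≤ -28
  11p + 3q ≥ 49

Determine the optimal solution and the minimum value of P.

Feasible corners and P = 3p + 8q:
  (-107/9, 602/9) → P = 4495/9
  (10/3, 6) → P = 58
  (-29/2, 139/2) → P = 1025/2
  (21/8, 161/24) → P = 1477/24

At the optimal vertex, 12p + 3q = 58 and -3p - 3q = -28.
Solving simultaneously gives p = 10/3, q = 6.

p = 10/3, q = 6, minimum P = 58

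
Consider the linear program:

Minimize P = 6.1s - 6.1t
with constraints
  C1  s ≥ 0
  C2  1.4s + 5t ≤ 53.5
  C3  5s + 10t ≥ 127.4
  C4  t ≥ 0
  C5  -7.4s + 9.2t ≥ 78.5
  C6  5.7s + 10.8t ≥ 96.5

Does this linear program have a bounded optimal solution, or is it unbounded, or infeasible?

The boundaries s = 0 and 1.4s + 5t = 53.5 meet at (0, 10.7), but that point violates 5s + 10t ≥ 127.4. Every candidate vertex is excluded by some other constraint, so the feasible region is empty.

infeasible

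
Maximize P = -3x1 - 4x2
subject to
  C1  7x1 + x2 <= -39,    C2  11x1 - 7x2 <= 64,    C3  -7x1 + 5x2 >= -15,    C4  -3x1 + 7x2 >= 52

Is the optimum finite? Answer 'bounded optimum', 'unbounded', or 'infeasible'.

From the feasible point (-25/4, 19/4), moving in the direction (-7, -3) keeps every constraint satisfied while P increases without bound.

unbounded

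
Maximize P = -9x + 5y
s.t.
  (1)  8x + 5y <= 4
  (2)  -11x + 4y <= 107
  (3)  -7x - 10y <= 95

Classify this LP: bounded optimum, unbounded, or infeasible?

Corner points and P = -9x + 5y:
  (-173/29, 300/29) → P = 3057/29
  (103/9, -788/45) → P = -1715/9
  (-725/69, -148/69) → P = 5785/69
The feasible region has finitely many vertices and no improving ray; the maximum is 3057/29 at (-173/29, 300/29).

bounded optimum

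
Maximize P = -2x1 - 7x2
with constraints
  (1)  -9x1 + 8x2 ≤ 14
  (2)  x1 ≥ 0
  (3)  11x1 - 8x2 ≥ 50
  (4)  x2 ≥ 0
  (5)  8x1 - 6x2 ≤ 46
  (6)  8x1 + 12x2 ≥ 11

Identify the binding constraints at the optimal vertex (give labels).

Extreme points and P = -2x1 - 7x2:
  (32, 151/4) → P = -1313/4
  (226/5, 263/5) → P = -2293/5
  (50/11, 0) → P = -100/11
  (23/4, 0) → P = -23/2

The maximum is at (50/11, 0). Substituting into each constraint, equality holds for (3) and (4); the remaining constraints have slack.

(3) and (4)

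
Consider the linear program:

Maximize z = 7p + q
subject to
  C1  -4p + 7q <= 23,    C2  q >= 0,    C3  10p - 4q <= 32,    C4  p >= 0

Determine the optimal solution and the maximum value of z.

p = 158/27, q = 179/27, maximum z = 1285/27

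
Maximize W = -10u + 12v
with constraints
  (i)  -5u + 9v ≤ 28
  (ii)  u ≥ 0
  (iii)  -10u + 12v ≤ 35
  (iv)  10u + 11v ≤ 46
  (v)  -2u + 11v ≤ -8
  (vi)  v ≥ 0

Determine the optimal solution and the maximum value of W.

Vertices and W = -10u + 12v:
  (9/2, 1/11) → W = -483/11
  (23/5, 0) → W = -46
  (4, 0) → W = -40

At the optimal vertex, -2u + 11v = -8 and v = 0.
Solving simultaneously gives u = 4, v = 0.

u = 4, v = 0, maximum W = -40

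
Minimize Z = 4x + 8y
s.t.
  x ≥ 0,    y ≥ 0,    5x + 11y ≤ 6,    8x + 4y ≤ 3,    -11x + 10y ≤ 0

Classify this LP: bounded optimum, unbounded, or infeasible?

bounded optimum

Feasible corners and Z = 4x + 8y:
  (0, 0) → Z = 0
  (3/8, 0) → Z = 3/2
  (15/62, 33/124) → Z = 96/31
The feasible region has finitely many vertices and no improving ray; the minimum is 0 at (0, 0).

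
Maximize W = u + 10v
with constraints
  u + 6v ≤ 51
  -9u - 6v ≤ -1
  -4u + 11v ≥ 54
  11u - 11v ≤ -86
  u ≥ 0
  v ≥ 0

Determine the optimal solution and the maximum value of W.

Vertices and W = u + 10v:
  (45/77, 647/77) → W = 6515/77
  (0, 17/2) → W = 85
  (0, 86/11) → W = 860/11

The optimum lies where u + 6v = 51 and u = 0.
Solving simultaneously gives u = 0, v = 17/2.

u = 0, v = 17/2, maximum W = 85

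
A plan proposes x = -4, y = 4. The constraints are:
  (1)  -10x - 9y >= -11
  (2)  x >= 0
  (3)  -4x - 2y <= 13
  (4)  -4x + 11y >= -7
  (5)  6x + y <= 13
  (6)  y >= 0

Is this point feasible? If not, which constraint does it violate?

not feasible — violates (2)

Constraint (2): x = -4, which is not ≥ 0. All other constraints are satisfied.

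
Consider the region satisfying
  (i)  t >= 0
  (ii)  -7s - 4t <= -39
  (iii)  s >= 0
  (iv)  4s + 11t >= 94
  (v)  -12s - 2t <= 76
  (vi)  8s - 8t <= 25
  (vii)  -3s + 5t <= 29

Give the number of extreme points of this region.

3

Of the 21 pairwise boundary intersections, those satisfying every inequality are:
  (1027/120, 163/30)
  (151/53, 398/53)
  (357/16, 307/16)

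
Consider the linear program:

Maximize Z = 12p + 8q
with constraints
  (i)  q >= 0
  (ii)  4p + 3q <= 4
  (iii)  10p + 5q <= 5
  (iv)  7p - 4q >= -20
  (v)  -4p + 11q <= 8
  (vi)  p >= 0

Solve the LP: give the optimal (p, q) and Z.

Corner points and Z = 12p + 8q:
  (1/2, 0) → Z = 6
  (0, 0) → Z = 0
  (3/26, 10/13) → Z = 98/13
  (0, 8/11) → Z = 64/11

p = 3/26, q = 10/13, maximum Z = 98/13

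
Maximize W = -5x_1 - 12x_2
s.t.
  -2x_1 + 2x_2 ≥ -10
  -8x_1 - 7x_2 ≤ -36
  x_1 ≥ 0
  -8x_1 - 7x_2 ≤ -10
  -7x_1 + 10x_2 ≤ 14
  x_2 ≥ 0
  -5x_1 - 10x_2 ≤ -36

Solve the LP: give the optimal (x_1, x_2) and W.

Corner points and W = -5x_1 - 12x_2:
  (64/3, 49/3) → W = -908/3
  (86/15, 11/15) → W = -562/15
  (262/129, 364/129) → W = -5678/129
  (12/5, 12/5) → W = -204/5

x_1 = 86/15, x_2 = 11/15, maximum W = -562/15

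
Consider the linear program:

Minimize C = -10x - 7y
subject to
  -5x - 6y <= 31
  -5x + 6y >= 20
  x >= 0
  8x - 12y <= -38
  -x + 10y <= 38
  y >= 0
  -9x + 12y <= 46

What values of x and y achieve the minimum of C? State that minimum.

Corner points and C = -10x - 7y:
  (0, 10/3) → C = -70/3
  (7/11, 85/22) → C = -735/22
  (0, 19/5) → C = -133/5

x = 7/11, y = 85/22, minimum C = -735/22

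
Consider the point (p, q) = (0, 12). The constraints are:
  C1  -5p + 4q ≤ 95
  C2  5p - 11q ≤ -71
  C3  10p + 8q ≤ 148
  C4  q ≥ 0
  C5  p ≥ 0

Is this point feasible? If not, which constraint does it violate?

C1: 48 ≤ 95 ✓
C2: -132 ≤ -71 ✓
C3: 96 ≤ 148 ✓
C4: 12 ≥ 0 ✓
C5: 0 ≥ 0 ✓

feasible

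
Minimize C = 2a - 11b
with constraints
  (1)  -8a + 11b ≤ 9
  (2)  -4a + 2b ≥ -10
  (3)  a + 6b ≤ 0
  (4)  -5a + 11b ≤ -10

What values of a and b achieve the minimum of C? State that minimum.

Vertices and C = 2a - 11b:
  (-19/3, -125/33) → C = 29
  (30/13, -5/13) → C = 115/13
  (60/41, -10/41) → C = 230/41
The feasible region is unbounded (it extends along (-11, -8), (-1, -2)), but C strictly increases along every unbounded feasible direction, so there is no improving ray and the minimum is attained at a vertex.

The optimum lies where a + 6b = 0 and -5a + 11b = -10.
Solving simultaneously gives a = 60/41, b = -10/41.

a = 60/41, b = -10/41, minimum C = 230/41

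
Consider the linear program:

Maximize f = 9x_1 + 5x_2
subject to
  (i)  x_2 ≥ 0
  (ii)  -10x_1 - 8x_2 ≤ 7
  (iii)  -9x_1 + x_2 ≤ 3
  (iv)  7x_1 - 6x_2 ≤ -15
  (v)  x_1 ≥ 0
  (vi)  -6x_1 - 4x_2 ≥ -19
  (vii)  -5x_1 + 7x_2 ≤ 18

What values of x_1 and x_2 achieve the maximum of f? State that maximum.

x_1 = 3/19, x_2 = 51/19, maximum f = 282/19

Vertices and f = 9x_1 + 5x_2:
  (0, 5/2) → f = 25/2
  (3/19, 51/19) → f = 282/19
  (0, 18/7) → f = 90/7

The optimum lies where 7x_1 - 6x_2 = -15 and -5x_1 + 7x_2 = 18.
Solving simultaneously gives x_1 = 3/19, x_2 = 51/19.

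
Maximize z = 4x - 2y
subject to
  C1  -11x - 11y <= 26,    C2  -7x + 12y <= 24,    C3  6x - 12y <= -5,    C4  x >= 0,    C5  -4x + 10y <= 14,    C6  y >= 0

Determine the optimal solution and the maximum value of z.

Corner points and z = 4x - 2y:
  (0, 5/12) → z = -5/6
  (59/6, 16/3) → z = 86/3
  (0, 7/5) → z = -14/5

The optimum lies where 6x - 12y = -5 and -4x + 10y = 14.
Solving simultaneously gives x = 59/6, y = 16/3.

x = 59/6, y = 16/3, maximum z = 86/3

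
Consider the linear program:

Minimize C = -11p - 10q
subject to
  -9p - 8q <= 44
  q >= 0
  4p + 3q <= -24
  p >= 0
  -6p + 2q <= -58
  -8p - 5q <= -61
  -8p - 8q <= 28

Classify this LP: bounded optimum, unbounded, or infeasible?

infeasible

The boundaries q = 0 and -6p + 2q = -58 meet at (29/3, 0), but that point violates 4p + 3q ≤ -24. Every candidate vertex is excluded by some other constraint, so the feasible region is empty.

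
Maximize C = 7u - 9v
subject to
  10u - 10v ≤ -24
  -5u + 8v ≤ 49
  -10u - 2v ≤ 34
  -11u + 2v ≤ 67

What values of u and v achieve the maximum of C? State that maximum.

u = -97/30, v = -5/6, maximum C = -227/15

Corner points and C = 7u - 9v:
  (149/15, 37/3) → C = -622/15
  (-97/30, -5/6) → C = -227/15
  (-37/9, 32/9) → C = -547/9

The optimum lies where 10u - 10v = -24 and -10u - 2v = 34.
Solving simultaneously gives u = -97/30, v = -5/6.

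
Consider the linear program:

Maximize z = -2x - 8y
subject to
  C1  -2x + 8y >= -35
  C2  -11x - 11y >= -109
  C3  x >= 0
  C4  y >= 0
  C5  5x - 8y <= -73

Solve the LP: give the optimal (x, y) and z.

x = 0, y = 73/8, maximum z = -73

The optimum lies where x = 0 and 5x - 8y = -73.
Solving simultaneously gives x = 0, y = 73/8.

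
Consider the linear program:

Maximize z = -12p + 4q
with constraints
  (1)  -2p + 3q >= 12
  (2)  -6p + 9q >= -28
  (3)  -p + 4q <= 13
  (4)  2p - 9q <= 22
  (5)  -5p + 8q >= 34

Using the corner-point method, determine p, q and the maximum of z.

Feasible corners and z = -12p + 4q:
  (-205, -48) → z = 2268
  (-8/3, 31/12) → z = 127/3
  (-482/29, -178/29) → z = 5072/29

The binding constraints are -p + 4q = 13 and 2p - 9q = 22.
Solving simultaneously gives p = -205, q = -48.

p = -205, q = -48, maximum z = 2268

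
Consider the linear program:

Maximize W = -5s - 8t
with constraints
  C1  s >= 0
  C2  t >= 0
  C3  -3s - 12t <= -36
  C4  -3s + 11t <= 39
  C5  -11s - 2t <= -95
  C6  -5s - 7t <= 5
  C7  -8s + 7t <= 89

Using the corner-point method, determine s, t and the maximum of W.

Corner points and W = -5s - 8t:
  (12, 0) → W = -60
  (178/21, 37/42) → W = -346/7
  (967/127, 714/127) → W = -10547/127
The feasible region is unbounded (it extends along (11, 3), (1, 0)), but W strictly decreases along every unbounded feasible direction, so there is no improving ray and the maximum is attained at a vertex.

The binding constraints are -3s - 12t = -36 and -11s - 2t = -95.
Solving simultaneously gives s = 178/21, t = 37/42.

s = 178/21, t = 37/42, maximum W = -346/7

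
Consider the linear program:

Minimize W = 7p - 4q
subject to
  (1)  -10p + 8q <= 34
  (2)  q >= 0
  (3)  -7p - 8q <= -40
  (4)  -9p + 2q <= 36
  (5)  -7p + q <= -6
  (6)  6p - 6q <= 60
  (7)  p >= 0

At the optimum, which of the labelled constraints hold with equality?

(1) and (5)

Corner points and W = 7p - 4q:
  (41/23, 149/23) → W = -309/23
  (40/7, 0) → W = 40
  (10, 0) → W = 70
  (88/63, 34/9) → W = -16/3
The feasible region is unbounded (it extends along (4, 5), (1, 1)), but W strictly increases along every unbounded feasible direction, so there is no improving ray and the minimum is attained at a vertex.

The minimum is at (41/23, 149/23). Substituting into each constraint, equality holds for (1) and (5); the remaining constraints have slack.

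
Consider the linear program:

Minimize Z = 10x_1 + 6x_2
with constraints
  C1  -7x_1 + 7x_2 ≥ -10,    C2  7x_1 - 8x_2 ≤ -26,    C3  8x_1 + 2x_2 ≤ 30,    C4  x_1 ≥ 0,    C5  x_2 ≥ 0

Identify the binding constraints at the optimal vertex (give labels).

C2 and C4

Extreme points and Z = 10x_1 + 6x_2:
  (94/39, 209/39) → Z = 2194/39
  (0, 13/4) → Z = 39/2
  (0, 15) → Z = 90

The minimum is at (0, 13/4). Substituting into each constraint, equality holds for C2 and C4; the remaining constraints have slack.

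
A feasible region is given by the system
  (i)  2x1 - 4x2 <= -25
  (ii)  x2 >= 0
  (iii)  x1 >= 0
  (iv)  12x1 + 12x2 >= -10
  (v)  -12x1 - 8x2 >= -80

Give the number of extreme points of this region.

3

Intersecting each pair of boundary lines and keeping only the points that satisfy every inequality leaves:
  (0, 25/4)
  (15/8, 115/16)
  (0, 10)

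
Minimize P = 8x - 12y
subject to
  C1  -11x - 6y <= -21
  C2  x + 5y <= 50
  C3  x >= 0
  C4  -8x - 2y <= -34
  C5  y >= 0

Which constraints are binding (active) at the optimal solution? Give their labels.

C2 and C4

Vertices and P = 8x - 12y:
  (35/19, 183/19) → P = -1916/19
  (50, 0) → P = 400
  (17/4, 0) → P = 34

The minimum is at (35/19, 183/19). Substituting into each constraint, equality holds for C2 and C4; the remaining constraints have slack.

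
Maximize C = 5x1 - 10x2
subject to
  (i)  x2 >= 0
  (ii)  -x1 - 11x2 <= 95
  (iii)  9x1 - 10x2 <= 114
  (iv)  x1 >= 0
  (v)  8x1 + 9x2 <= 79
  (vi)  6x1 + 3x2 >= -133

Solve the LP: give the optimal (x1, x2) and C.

Vertices and C = 5x1 - 10x2:
  (0, 0) → C = 0
  (79/8, 0) → C = 395/8
  (0, 79/9) → C = -790/9

The binding constraints are x2 = 0 and 8x1 + 9x2 = 79.
Solving simultaneously gives x1 = 79/8, x2 = 0.

x1 = 79/8, x2 = 0, maximum C = 395/8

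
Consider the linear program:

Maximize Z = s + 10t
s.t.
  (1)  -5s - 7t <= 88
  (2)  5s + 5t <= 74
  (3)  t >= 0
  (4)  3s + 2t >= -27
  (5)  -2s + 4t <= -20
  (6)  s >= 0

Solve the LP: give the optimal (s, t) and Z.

Vertices and Z = s + 10t:
  (74/5, 0) → Z = 74/5
  (66/5, 8/5) → Z = 146/5
  (10, 0) → Z = 10

The optimum lies where 5s + 5t = 74 and -2s + 4t = -20.
Solving simultaneously gives s = 66/5, t = 8/5.

s = 66/5, t = 8/5, maximum Z = 146/5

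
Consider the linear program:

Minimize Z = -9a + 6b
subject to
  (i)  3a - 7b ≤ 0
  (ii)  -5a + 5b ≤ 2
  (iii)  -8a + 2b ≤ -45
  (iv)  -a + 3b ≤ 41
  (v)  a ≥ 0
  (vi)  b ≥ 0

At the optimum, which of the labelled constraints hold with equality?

Feasible corners and Z = -9a + 6b:
  (63/10, 27/10) → Z = -81/2
  (287/2, 123/2) → Z = -1845/2
  (229/30, 241/30) → Z = -41/2
  (199/10, 203/10) → Z = -573/10

The minimum is at (287/2, 123/2). Substituting into each constraint, equality holds for (i) and (iv); the remaining constraints have slack.

(i) and (iv)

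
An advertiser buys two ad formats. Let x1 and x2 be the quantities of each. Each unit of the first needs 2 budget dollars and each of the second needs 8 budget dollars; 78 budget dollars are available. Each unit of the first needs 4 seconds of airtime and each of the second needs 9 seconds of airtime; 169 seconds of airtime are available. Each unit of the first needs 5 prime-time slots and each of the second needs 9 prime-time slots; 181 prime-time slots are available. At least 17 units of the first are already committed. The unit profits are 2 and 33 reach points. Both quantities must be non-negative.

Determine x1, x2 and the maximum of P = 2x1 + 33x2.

Vertices and P = 2x1 + 33x2:
  (181/5, 0) → P = 362/5
  (17, 0) → P = 34
  (373/11, 14/11) → P = 1208/11
  (17, 11/2) → P = 431/2

The optimum lies where 2x1 + 8x2 = 78 and x1 = 17.
Solving simultaneously gives x1 = 17, x2 = 11/2.

x1 = 17, x2 = 11/2, maximum P = 431/2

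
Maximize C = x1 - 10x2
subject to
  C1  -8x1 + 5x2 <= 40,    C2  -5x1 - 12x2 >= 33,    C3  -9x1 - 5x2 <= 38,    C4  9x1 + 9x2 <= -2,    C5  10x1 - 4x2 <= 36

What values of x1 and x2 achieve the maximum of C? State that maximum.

x1 = 14/43, x2 = -352/43, maximum C = 3534/43

Feasible corners and C = x1 - 10x2:
  (-291/83, -107/83) → C = 779/83
  (15/7, -51/14) → C = 270/7
  (14/43, -352/43) → C = 3534/43

At the optimal vertex, -9x1 - 5x2 = 38 and 10x1 - 4x2 = 36.
Solving simultaneously gives x1 = 14/43, x2 = -352/43.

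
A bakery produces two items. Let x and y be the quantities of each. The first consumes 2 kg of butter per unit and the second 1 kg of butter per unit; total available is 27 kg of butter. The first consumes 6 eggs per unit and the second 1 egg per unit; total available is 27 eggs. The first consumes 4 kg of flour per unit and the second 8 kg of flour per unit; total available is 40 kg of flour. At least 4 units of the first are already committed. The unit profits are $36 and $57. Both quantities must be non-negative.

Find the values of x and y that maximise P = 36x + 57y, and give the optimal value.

x = 4, y = 3, maximum P = 315

Extreme points and P = 36x + 57y:
  (9/2, 0) → P = 162
  (4, 0) → P = 144
  (4, 3) → P = 315

The optimum lies where 6x + y = 27 and 4x + 8y = 40.
Solving simultaneously gives x = 4, y = 3.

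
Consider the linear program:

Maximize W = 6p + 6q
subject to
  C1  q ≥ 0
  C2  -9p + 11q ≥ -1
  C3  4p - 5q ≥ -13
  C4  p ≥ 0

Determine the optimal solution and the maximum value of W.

Feasible corners and W = 6p + 6q:
  (1/9, 0) → W = 2/3
  (0, 0) → W = 0
  (148, 121) → W = 1614
  (0, 13/5) → W = 78/5

The optimum lies where -9p + 11q = -1 and 4p - 5q = -13.
Solving simultaneously gives p = 148, q = 121.

p = 148, q = 121, maximum W = 1614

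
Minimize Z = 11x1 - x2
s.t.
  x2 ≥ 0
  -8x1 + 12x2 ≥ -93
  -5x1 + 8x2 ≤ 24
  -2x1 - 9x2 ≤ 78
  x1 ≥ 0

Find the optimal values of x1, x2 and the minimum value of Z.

x1 = 0, x2 = 3, minimum Z = -3

Feasible corners and Z = 11x1 - x2:
  (93/8, 0) → Z = 1023/8
  (0, 0) → Z = 0
  (258, 657/4) → Z = 10695/4
  (0, 3) → Z = -3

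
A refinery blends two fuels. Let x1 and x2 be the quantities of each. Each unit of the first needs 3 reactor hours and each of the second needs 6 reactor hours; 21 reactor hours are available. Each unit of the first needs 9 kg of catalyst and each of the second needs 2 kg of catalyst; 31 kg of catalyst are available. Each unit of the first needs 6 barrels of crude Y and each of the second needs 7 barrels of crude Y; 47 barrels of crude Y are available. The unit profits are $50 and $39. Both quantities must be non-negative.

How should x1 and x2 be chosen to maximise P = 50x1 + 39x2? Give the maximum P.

Corner points and P = 50x1 + 39x2:
  (0, 0) → P = 0
  (0, 7/2) → P = 273/2
  (31/9, 0) → P = 1550/9
  (3, 2) → P = 228

x1 = 3, x2 = 2, maximum P = 228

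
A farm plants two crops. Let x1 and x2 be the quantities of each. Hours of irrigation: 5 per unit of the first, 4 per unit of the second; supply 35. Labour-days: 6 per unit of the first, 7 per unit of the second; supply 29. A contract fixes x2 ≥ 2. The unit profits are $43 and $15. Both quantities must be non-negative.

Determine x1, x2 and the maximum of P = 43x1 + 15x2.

x1 = 5/2, x2 = 2, maximum P = 275/2

Extreme points and P = 43x1 + 15x2:
  (0, 29/7) → P = 435/7
  (0, 2) → P = 30
  (5/2, 2) → P = 275/2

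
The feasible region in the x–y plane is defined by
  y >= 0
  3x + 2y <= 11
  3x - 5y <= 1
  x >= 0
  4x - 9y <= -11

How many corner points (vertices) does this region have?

3

The feasible vertices (each the meet of two boundaries and inside every other half-plane) are:
  (0, 11/2)
  (11/5, 11/5)
  (0, 11/9)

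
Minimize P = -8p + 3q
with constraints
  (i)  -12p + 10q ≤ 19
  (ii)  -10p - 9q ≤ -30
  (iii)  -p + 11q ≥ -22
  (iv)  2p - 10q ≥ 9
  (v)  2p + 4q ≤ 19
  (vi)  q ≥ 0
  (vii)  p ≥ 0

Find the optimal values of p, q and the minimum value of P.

p = 19/2, q = 0, minimum P = -76

Feasible corners and P = -8p + 3q:
  (113/14, 5/7) → P = -437/7
  (9/2, 0) → P = -36
  (19/2, 0) → P = -76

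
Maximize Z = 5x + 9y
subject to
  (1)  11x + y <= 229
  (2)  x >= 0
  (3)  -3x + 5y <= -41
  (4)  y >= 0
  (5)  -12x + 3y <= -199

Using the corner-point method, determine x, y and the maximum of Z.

x = 593/29, y = 118/29, maximum Z = 4027/29

Extreme points and Z = 5x + 9y:
  (593/29, 118/29) → Z = 4027/29
  (229/11, 0) → Z = 1145/11
  (872/51, 35/17) → Z = 5305/51
  (199/12, 0) → Z = 995/12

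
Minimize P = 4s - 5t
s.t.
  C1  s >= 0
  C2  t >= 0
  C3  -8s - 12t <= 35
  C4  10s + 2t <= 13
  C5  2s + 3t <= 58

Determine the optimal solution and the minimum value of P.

s = 0, t = 13/2, minimum P = -65/2

Extreme points and P = 4s - 5t:
  (0, 0) → P = 0
  (0, 13/2) → P = -65/2
  (13/10, 0) → P = 26/5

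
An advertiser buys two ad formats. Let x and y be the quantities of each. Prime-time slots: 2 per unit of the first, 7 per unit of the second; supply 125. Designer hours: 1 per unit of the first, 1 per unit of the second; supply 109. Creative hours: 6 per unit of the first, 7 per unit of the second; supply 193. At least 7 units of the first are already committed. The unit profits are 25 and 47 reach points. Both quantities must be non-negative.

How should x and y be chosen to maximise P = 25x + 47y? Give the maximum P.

x = 17, y = 13, maximum P = 1036

Feasible corners and P = 25x + 47y:
  (193/6, 0) → P = 4825/6
  (7, 0) → P = 175
  (17, 13) → P = 1036
  (7, 111/7) → P = 6442/7

The optimum lies where 2x + 7y = 125 and 6x + 7y = 193.
Solving simultaneously gives x = 17, y = 13.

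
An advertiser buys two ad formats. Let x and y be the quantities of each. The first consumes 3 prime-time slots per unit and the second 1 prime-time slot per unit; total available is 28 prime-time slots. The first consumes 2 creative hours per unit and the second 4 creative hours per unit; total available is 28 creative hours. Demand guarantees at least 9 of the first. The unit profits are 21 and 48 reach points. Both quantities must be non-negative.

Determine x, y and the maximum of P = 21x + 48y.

x = 9, y = 1, maximum P = 237

Vertices and P = 21x + 48y:
  (28/3, 0) → P = 196
  (9, 0) → P = 189
  (9, 1) → P = 237

The binding constraints are 3x + y = 28 and x = 9.
Solving simultaneously gives x = 9, y = 1.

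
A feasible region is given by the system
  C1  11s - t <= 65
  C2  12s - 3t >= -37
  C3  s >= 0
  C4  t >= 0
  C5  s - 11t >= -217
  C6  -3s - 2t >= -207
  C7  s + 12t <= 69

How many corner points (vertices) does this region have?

Pairwise boundary intersections that survive every other constraint:
  (65/11, 0)
  (849/133, 694/133)
  (0, 0)
  (0, 23/4)

4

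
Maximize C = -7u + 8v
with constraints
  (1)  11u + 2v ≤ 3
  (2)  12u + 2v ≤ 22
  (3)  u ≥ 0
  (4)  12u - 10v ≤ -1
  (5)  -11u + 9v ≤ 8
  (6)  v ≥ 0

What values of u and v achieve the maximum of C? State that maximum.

Vertices and C = -7u + 8v:
  (14/67, 47/134) → C = 90/67
  (1/11, 1) → C = 81/11
  (0, 1/10) → C = 4/5
  (0, 8/9) → C = 64/9

The binding constraints are 11u + 2v = 3 and -11u + 9v = 8.
Solving simultaneously gives u = 1/11, v = 1.

u = 1/11, v = 1, maximum C = 81/11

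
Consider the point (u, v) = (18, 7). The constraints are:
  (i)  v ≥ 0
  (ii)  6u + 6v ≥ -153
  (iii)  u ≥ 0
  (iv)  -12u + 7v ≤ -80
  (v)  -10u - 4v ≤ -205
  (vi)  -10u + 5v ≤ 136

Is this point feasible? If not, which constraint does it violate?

(i): 7 ≥ 0 ✓
(ii): 150 ≥ -153 ✓
(iii): 18 ≥ 0 ✓
(iv): -167 ≤ -80 ✓
(v): -208 ≤ -205 ✓
(vi): -145 ≤ 136 ✓

feasible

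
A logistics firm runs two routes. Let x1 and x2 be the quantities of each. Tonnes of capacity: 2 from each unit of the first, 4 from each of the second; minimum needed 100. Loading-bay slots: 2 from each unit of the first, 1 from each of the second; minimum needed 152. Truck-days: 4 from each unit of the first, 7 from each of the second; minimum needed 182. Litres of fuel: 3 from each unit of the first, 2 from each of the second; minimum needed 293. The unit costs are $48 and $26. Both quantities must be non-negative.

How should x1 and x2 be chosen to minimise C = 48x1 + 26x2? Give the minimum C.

x1 = 11, x2 = 130, minimum C = 3908

Feasible corners and C = 48x1 + 26x2:
  (0, 152) → C = 3952
  (293/3, 0) → C = 4688
  (11, 130) → C = 3908
The feasible region is unbounded (it extends along (0, 1), (1, 0)), but C strictly increases along every unbounded feasible direction, so there is no improving ray and the minimum is attained at a vertex.

At the optimal vertex, 2x1 + x2 = 152 and 3x1 + 2x2 = 293.
Solving simultaneously gives x1 = 11, x2 = 130.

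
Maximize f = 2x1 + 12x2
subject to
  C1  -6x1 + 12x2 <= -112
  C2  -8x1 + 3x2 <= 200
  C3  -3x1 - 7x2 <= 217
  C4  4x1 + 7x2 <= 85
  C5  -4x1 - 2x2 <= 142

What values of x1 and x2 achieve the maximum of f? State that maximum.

Extreme points and f = 2x1 + 12x2:
  (-70/3, -21) → f = -896/3
  (902/45, 31/45) → f = 2176/45
  (302, -1123/7) → f = -9248/7

x1 = 902/45, x2 = 31/45, maximum f = 2176/45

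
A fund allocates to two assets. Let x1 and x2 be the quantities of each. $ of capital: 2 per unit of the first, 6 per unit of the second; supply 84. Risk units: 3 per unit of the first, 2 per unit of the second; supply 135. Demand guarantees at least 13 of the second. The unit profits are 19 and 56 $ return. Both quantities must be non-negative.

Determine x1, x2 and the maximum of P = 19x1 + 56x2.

Feasible corners and P = 19x1 + 56x2:
  (0, 14) → P = 784
  (0, 13) → P = 728
  (3, 13) → P = 785

The binding constraints are 2x1 + 6x2 = 84 and x2 = 13.
Solving simultaneously gives x1 = 3, x2 = 13.

x1 = 3, x2 = 13, maximum P = 785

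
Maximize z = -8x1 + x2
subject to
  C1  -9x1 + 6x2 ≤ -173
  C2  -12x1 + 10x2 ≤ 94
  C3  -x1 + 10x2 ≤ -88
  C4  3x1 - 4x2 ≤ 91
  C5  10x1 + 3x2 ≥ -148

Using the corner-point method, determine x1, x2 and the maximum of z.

x1 = 73/9, x2 = -50/3, maximum z = -734/9

Corner points and z = -8x1 + x2:
  (601/42, -619/84) → z = -10235/84
  (73/9, -50/3) → z = -734/9
  (279/13, -173/26) → z = -4637/26

The optimum lies where -9x1 + 6x2 = -173 and 3x1 - 4x2 = 91.
Solving simultaneously gives x1 = 73/9, x2 = -50/3.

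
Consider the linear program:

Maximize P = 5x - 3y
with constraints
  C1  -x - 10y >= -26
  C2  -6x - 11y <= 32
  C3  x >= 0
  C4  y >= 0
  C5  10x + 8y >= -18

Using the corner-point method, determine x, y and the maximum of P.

x = 26, y = 0, maximum P = 130

Extreme points and P = 5x - 3y:
  (0, 13/5) → P = -39/5
  (26, 0) → P = 130
  (0, 0) → P = 0

At the optimal vertex, -x - 10y = -26 and y = 0.
Solving simultaneously gives x = 26, y = 0.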